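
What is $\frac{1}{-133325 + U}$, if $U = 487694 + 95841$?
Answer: $\frac{1}{450210} \approx 2.2212 \cdot 10^{-6}$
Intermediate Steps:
$U = 583535$
$\frac{1}{-133325 + U} = \frac{1}{-133325 + 583535} = \frac{1}{450210}$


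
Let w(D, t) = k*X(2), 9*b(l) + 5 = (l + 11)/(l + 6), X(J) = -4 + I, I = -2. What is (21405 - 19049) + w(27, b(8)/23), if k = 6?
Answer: 2320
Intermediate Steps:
X(J) = -6 (X(J) = -4 - 2 = -6)
b(l) = -5/9 + (11 + l)/(9*(6 + l)) (b(l) = -5/9 + ((l + 11)/(l + 6))/9 = -5/9 + ((11 + l)/(6 + l))/9 = -5/9 + (11 + l)/(9*(6 + l)))
w(D, t) = -36 (w(D, t) = 6*(-6) = -36)
(21405 - 19049) + w(27, b(8)/23) = (21405 - 19049) - 36 = 2356 - 36 = 2320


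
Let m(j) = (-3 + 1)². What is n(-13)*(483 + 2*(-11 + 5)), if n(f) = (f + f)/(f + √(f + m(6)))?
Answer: 79599/89 + 18369*I/89 ≈ 894.37 + 206.39*I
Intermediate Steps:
m(j) = 4 (m(j) = (-2)² = 4)
n(f) = 2*f/(f + √(4 + f)) (n(f) = (f + f)/(f + √(f + 4)) = (2*f)/(f + √(4 + f)) = 2*f/(f + √(4 + f)))
n(-13)*(483 + 2*(-11 + 5)) = (2*(-13)/(-13 + √(4 - 13)))*(483 + 2*(-11 + 5)) = (2*(-13)/(-13 + √(-9)))*(483 + 2*(-6)) = (2*(-13)/(-13 + 3*I))*(483 - 12) = (2*(-13)*((-13 - 3*I)/178))*471 = (169/89 + 39*I/89)*471 = 79599/89 + 18369*I/89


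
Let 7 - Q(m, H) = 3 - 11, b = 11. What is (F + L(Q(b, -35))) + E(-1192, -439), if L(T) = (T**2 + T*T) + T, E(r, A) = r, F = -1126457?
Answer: -1127184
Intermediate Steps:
Q(m, H) = 15 (Q(m, H) = 7 - (3 - 11) = 7 - 1*(-8) = 7 + 8 = 15)
L(T) = T + 2*T**2 (L(T) = (T**2 + T**2) + T = 2*T**2 + T = T + 2*T**2)
(F + L(Q(b, -35))) + E(-1192, -439) = (-1126457 + 15*(1 + 2*15)) - 1192 = (-1126457 + 15*(1 + 30)) - 1192 = (-1126457 + 15*31) - 1192 = (-1126457 + 465) - 1192 = -1125992 - 1192 = -1127184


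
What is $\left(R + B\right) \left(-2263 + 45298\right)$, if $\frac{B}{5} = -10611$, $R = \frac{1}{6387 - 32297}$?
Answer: $- \frac{11831656023957}{5182} \approx -2.2832 \cdot 10^{9}$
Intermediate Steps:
$R = - \frac{1}{25910}$ ($R = \frac{1}{-25910} = - \frac{1}{25910} \approx -3.8595 \cdot 10^{-5}$)
$B = -53055$ ($B = 5 \left(-10611\right) = -53055$)
$\left(R + B\right) \left(-2263 + 45298\right) = \left(- \frac{1}{25910} - 53055\right) \left(-2263 + 45298\right) = \left(- \frac{1374655051}{25910}\right) 43035 = - \frac{11831656023957}{5182}$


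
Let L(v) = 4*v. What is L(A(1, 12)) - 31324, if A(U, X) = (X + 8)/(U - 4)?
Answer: -94052/3 ≈ -31351.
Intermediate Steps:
A(U, X) = (8 + X)/(-4 + U)
L(A(1, 12)) - 31324 = 4*((8 + 12)/(-4 + 1)) - 31324 = 4*(20/(-3)) - 31324 = 4*(-1/3*20) - 31324 = 4*(-20/3) - 31324 = -80/3 - 31324 = -94052/3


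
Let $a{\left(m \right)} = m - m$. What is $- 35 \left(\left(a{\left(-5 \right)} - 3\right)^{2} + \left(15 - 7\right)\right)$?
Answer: $-595$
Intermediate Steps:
$a{\left(m \right)} = 0$
$- 35 \left(\left(a{\left(-5 \right)} - 3\right)^{2} + \left(15 - 7\right)\right) = - 35 \left(\left(0 - 3\right)^{2} + \left(15 - 7\right)\right) = - 35 \left(\left(-3\right)^{2} + 8\right) = - 35 \left(9 + 8\right) = \left(-35\right) 17 = -595$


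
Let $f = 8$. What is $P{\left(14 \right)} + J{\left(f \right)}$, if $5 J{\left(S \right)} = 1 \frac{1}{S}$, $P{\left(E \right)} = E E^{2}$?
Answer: $\frac{109761}{40} \approx 2744.0$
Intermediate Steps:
$P{\left(E \right)} = E^{3}$
$J{\left(S \right)} = \frac{1}{5 S}$ ($J{\left(S \right)} = \frac{1 \frac{1}{S}}{5} = \frac{1}{5 S}$)
$P{\left(14 \right)} + J{\left(f \right)} = 14^{3} + \frac{1}{5 \cdot 8} = 2744 + \frac{1}{5} \cdot \frac{1}{8} = 2744 + \frac{1}{40} = \frac{109761}{40}$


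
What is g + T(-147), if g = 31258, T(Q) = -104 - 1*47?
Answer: 31107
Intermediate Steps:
T(Q) = -151 (T(Q) = -104 - 47 = -151)
g + T(-147) = 31258 - 151 = 31107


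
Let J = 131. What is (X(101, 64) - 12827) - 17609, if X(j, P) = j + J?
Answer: -30204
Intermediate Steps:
X(j, P) = 131 + j (X(j, P) = j + 131 = 131 + j)
(X(101, 64) - 12827) - 17609 = ((131 + 101) - 12827) - 17609 = (232 - 12827) - 17609 = -12595 - 17609 = -30204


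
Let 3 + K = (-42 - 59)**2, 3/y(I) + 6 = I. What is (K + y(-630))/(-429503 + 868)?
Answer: -432395/18174124 ≈ -0.023792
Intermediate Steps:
y(I) = 3/(-6 + I)
K = 10198 (K = -3 + (-42 - 59)**2 = -3 + (-101)**2 = -3 + 10201 = 10198)
(K + y(-630))/(-429503 + 868) = (10198 + 3/(-6 - 630))/(-429503 + 868) = (10198 + 3/(-636))/(-428635) = (10198 + 3*(-1/636))*(-1/428635) = (10198 - 1/212)*(-1/428635) = (2161975/212)*(-1/428635) = -432395/18174124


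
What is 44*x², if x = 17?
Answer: 12716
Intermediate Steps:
44*x² = 44*17² = 44*289 = 12716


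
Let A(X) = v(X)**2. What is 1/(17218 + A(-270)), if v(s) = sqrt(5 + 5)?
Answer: 1/17228 ≈ 5.8045e-5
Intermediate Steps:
v(s) = sqrt(10)
A(X) = 10 (A(X) = (sqrt(10))**2 = 10)
1/(17218 + A(-270)) = 1/(17218 + 10) = 1/17228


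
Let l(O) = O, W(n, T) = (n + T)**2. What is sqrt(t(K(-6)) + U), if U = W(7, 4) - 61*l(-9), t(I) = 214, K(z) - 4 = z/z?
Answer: 2*sqrt(221) ≈ 29.732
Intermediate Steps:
W(n, T) = (T + n)**2
K(z) = 5 (K(z) = 4 + z/z = 4 + 1 = 5)
U = 670 (U = (4 + 7)**2 - 61*(-9) = 11**2 + 549 = 121 + 549 = 670)
sqrt(t(K(-6)) + U) = sqrt(214 + 670) = sqrt(884) = 2*sqrt(221)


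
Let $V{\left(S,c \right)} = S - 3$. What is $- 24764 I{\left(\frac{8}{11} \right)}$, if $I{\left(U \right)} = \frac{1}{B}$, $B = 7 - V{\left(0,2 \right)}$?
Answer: $- \frac{12382}{5} \approx -2476.4$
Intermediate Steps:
$V{\left(S,c \right)} = -3 + S$
$B = 10$ ($B = 7 - \left(-3 + 0\right) = 7 - -3 = 7 + 3 = 10$)
$I{\left(U \right)} = \frac{1}{10}$
$- 24764 I{\left(\frac{8}{11} \right)} = \left(-24764\right) \frac{1}{10} = - \frac{12382}{5}$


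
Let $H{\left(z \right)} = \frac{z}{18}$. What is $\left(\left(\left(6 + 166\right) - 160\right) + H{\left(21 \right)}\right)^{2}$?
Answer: $\frac{6241}{36} \approx 173.36$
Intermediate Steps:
$H{\left(z \right)} = \frac{z}{18}$ ($H{\left(z \right)} = z \frac{1}{18} = \frac{z}{18}$)
$\left(\left(\left(6 + 166\right) - 160\right) + H{\left(21 \right)}\right)^{2} = \left(\left(\left(6 + 166\right) - 160\right) + \frac{1}{18} \cdot 21\right)^{2} = \left(\left(172 - 160\right) + \frac{7}{6}\right)^{2} = \left(12 + \frac{7}{6}\right)^{2} = \left(\frac{79}{6}\right)^{2} = \frac{6241}{36}$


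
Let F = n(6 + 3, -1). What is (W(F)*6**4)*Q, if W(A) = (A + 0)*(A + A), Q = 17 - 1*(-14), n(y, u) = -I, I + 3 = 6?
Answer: 723168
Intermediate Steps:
I = 3 (I = -3 + 6 = 3)
n(y, u) = -3 (n(y, u) = -1*3 = -3)
Q = 31 (Q = 17 + 14 = 31)
F = -3
W(A) = 2*A**2 (W(A) = A*(2*A) = 2*A**2)
(W(F)*6**4)*Q = ((2*(-3)**2)*6**4)*31 = ((2*9)*1296)*31 = (18*1296)*31 = 23328*31 = 723168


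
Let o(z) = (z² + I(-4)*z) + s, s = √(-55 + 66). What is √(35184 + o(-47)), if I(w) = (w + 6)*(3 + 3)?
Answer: √(36829 + √11) ≈ 191.92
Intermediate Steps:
I(w) = 36 + 6*w (I(w) = (6 + w)*6 = 36 + 6*w)
s = √11 ≈ 3.3166
o(z) = √11 + z² + 12*z (o(z) = (z² + (36 + 6*(-4))*z) + √11 = (z² + (36 - 24)*z) + √11 = (z² + 12*z) + √11 = √11 + z² + 12*z)
√(35184 + o(-47)) = √(35184 + (√11 + (-47)² + 12*(-47))) = √(35184 + (√11 + 2209 - 564)) = √(35184 + (1645 + √11)) = √(36829 + √11)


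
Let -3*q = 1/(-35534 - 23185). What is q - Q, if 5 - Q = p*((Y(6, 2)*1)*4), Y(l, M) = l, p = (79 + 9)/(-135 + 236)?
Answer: 283084400/17791857 ≈ 15.911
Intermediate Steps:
p = 88/101 ≈ 0.87129
q = 1/176157 (q = -1/(3*(-35534 - 23185)) = -⅓/(-58719) = -⅓*(-1/58719) = 1/176157 ≈ 5.6768e-6)
Q = -1607/101 (Q = 5 - 88*(6*1)*4/101 = 5 - 88*6*4/101 = 5 - 88*24/101 = 5 - 1*2112/101 = 5 - 2112/101 = -1607/101 ≈ -15.911)
q - Q = 1/176157 - 1*(-1607/101) = 1/176157 + 1607/101 = 283084400/17791857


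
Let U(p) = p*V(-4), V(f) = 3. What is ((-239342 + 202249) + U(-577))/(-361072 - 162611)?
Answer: 38824/523683 ≈ 0.074136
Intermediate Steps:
U(p) = 3*p (U(p) = p*3 = 3*p)
((-239342 + 202249) + U(-577))/(-361072 - 162611) = ((-239342 + 202249) + 3*(-577))/(-361072 - 162611) = (-37093 - 1731)/(-523683) = -38824*(-1/523683) = 38824/523683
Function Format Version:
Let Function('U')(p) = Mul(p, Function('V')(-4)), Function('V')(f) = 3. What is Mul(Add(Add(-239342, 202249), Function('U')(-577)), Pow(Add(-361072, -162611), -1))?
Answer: Rational(38824, 523683) ≈ 0.074136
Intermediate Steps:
Function('U')(p) = Mul(3, p) (Function('U')(p) = Mul(p, 3) = Mul(3, p))
Mul(Add(Add(-239342, 202249), Function('U')(-577)), Pow(Add(-361072, -162611), -1)) = Mul(Add(Add(-239342, 202249), Mul(3, -577)), Pow(Add(-361072, -162611), -1)) = Mul(Add(-37093, -1731), Pow(-523683, -1)) = Mul(-38824, Rational(-1, 523683)) = Rational(38824, 523683)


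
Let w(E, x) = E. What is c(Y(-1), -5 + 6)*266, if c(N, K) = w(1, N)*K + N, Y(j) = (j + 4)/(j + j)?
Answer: -133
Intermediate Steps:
Y(j) = (4 + j)/(2*j) (Y(j) = (4 + j)/((2*j)) = (4 + j)*(1/(2*j)) = (4 + j)/(2*j))
c(N, K) = K + N (c(N, K) = 1*K + N = K + N)
c(Y(-1), -5 + 6)*266 = ((-5 + 6) + (½)*(4 - 1)/(-1))*266 = (1 + (½)*(-1)*3)*266 = (1 - 3/2)*266 = -½*266 = -133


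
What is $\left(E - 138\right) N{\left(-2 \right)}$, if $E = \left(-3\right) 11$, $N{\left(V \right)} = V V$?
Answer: $-684$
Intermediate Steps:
$N{\left(V \right)} = V^{2}$
$E = -33$
$\left(E - 138\right) N{\left(-2 \right)} = \left(-33 - 138\right) \left(-2\right)^{2} = \left(-171\right) 4 = -684$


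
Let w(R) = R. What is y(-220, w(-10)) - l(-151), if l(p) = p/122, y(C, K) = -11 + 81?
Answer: 8691/122 ≈ 71.238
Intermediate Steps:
y(C, K) = 70
l(p) = p/122 (l(p) = p*(1/122) = p/122)
y(-220, w(-10)) - l(-151) = 70 - (-151)/122 = 70 - 1*(-151/122) = 70 + 151/122 = 8691/122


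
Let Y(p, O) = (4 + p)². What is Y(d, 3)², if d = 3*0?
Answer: 256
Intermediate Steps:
d = 0
Y(d, 3)² = ((4 + 0)²)² = (4²)² = 16² = 256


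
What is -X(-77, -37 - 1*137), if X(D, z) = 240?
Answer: -240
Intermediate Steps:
-X(-77, -37 - 1*137) = -1*240 = -240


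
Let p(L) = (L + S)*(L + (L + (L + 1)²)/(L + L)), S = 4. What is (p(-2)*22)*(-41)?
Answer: 3157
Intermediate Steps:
p(L) = (4 + L)*(L + (L + (1 + L)²)/(2*L)) (p(L) = (L + 4)*(L + (L + (L + 1)²)/(L + L)) = (4 + L)*(L + (L + (1 + L)²)/((2*L))) = (4 + L)*(L + (L + (1 + L)²)*(1/(2*L))) = (4 + L)*(L + (L + (1 + L)²)/(2*L)))
(p(-2)*22)*(-41) = (((½)*(4 + 3*(-2)³ + 13*(-2) + 15*(-2)²)/(-2))*22)*(-41) = (((½)*(-½)*(4 + 3*(-8) - 26 + 15*4))*22)*(-41) = (((½)*(-½)*(4 - 24 - 26 + 60))*22)*(-41) = (((½)*(-½)*14)*22)*(-41) = -7/2*22*(-41) = -77*(-41) = 3157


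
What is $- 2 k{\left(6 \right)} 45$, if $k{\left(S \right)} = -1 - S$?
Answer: $630$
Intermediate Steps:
$- 2 k{\left(6 \right)} 45 = - 2 \left(-1 - 6\right) 45 = \left(-2\right) \left(-7\right) 45 = 14 \cdot 45 = 630$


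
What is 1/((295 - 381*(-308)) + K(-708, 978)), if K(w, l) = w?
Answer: 1/116935 ≈ 8.5518e-6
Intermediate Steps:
1/((295 - 381*(-308)) + K(-708, 978)) = 1/((295 - 381*(-308)) - 708) = 1/((295 + 117348) - 708) = 1/(117643 - 708) = 1/116935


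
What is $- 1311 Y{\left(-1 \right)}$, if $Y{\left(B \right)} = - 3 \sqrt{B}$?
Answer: $3933 i \approx 3933.0 i$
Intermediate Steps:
$- 1311 Y{\left(-1 \right)} = - 1311 \left(- 3 \sqrt{-1}\right) = - 1311 \left(- 3 i\right) = 3933 i$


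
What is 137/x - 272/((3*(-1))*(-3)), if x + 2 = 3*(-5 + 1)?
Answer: -5041/126 ≈ -40.008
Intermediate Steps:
x = -14 (x = -2 + 3*(-5 + 1) = -2 + 3*(-4) = -2 - 12 = -14)
137/x - 272/((3*(-1))*(-3)) = 137/(-14) - 272/((3*(-1))*(-3)) = 137*(-1/14) - 272/((-3*(-3))) = -137/14 - 272/9 = -5041/126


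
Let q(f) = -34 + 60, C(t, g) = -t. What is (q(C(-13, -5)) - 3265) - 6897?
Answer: -10136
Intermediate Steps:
q(f) = 26
(q(C(-13, -5)) - 3265) - 6897 = (26 - 3265) - 6897 = -3239 - 6897 = -10136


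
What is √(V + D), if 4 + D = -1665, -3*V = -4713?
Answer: 7*I*√2 ≈ 9.8995*I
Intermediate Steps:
V = 1571 (V = -⅓*(-4713) = 1571)
D = -1669 (D = -4 - 1665 = -1669)
√(V + D) = √(1571 - 1669) = √(-98) = 7*I*√2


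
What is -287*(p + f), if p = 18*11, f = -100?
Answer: -28126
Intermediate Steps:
p = 198
-287*(p + f) = -287*(198 - 100) = -287*98 = -28126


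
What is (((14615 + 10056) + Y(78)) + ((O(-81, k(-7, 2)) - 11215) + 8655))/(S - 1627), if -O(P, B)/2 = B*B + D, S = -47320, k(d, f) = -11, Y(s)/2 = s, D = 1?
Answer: -22023/48947 ≈ -0.44994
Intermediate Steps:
Y(s) = 2*s
O(P, B) = -2 - 2*B² (O(P, B) = -2*(B*B + 1) = -2*(B² + 1) = -2*(1 + B²) = -2 - 2*B²)
(((14615 + 10056) + Y(78)) + ((O(-81, k(-7, 2)) - 11215) + 8655))/(S - 1627) = (((14615 + 10056) + 2*78) + (((-2 - 2*(-11)²) - 11215) + 8655))/(-47320 - 1627) = ((24671 + 156) + (((-2 - 2*121) - 11215) + 8655))/(-48947) = (24827 + (((-2 - 242) - 11215) + 8655))*(-1/48947) = (24827 + ((-244 - 11215) + 8655))*(-1/48947) = (24827 + (-11459 + 8655))*(-1/48947) = (24827 - 2804)*(-1/48947) = 22023*(-1/48947) = -22023/48947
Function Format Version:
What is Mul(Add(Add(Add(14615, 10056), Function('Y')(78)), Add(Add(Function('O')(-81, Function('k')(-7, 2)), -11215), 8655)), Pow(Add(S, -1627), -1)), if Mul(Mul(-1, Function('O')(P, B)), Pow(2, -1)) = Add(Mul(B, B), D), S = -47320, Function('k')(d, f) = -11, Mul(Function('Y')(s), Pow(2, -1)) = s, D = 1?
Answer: Rational(-22023, 48947) ≈ -0.44994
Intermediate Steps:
Function('Y')(s) = Mul(2, s)
Function('O')(P, B) = Add(-2, Mul(-2, Pow(B, 2))) (Function('O')(P, B) = Mul(-2, Add(Mul(B, B), 1)) = Mul(-2, Add(Pow(B, 2), 1)) = Mul(-2, Add(1, Pow(B, 2))) = Add(-2, Mul(-2, Pow(B, 2))))
Mul(Add(Add(Add(14615, 10056), Function('Y')(78)), Add(Add(Function('O')(-81, Function('k')(-7, 2)), -11215), 8655)), Pow(Add(S, -1627), -1)) = Mul(Add(Add(Add(14615, 10056), Mul(2, 78)), Add(Add(Add(-2, Mul(-2, Pow(-11, 2))), -11215), 8655)), Pow(Add(-47320, -1627), -1)) = Mul(Add(Add(24671, 156), Add(Add(Add(-2, Mul(-2, 121)), -11215), 8655)), Pow(-48947, -1)) = Mul(Add(24827, Add(Add(Add(-2, -242), -11215), 8655)), Rational(-1, 48947)) = Mul(Add(24827, Add(Add(-244, -11215), 8655)), Rational(-1, 48947)) = Mul(Add(24827, Add(-11459, 8655)), Rational(-1, 48947)) = Mul(Add(24827, -2804), Rational(-1, 48947)) = Mul(22023, Rational(-1, 48947)) = Rational(-22023, 48947)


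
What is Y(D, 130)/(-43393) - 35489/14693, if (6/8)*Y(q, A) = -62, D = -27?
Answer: -659468381/273245721 ≈ -2.4135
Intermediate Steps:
Y(q, A) = -248/3 (Y(q, A) = (4/3)*(-62) = -248/3)
Y(D, 130)/(-43393) - 35489/14693 = -248/3/(-43393) - 35489/14693 = -248/3*(-1/43393) - 35489*1/14693 = 248/130179 - 35489/14693 = -659468381/273245721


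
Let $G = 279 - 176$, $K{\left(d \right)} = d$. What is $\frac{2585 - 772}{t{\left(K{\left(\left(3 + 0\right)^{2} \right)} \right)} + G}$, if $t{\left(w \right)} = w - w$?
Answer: $\frac{1813}{103} \approx 17.602$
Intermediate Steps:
$t{\left(w \right)} = 0$
$G = 103$ ($G = 279 - 176 = 103$)
$\frac{2585 - 772}{t{\left(K{\left(\left(3 + 0\right)^{2} \right)} \right)} + G} = \frac{2585 - 772}{0 + 103} = \frac{1813}{103}$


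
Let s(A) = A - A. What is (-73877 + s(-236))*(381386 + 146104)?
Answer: -38969378730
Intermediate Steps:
s(A) = 0
(-73877 + s(-236))*(381386 + 146104) = (-73877 + 0)*(381386 + 146104) = -73877*527490 = -38969378730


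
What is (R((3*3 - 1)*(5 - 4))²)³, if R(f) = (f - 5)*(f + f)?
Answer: 12230590464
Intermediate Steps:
R(f) = 2*f*(-5 + f) (R(f) = (-5 + f)*(2*f) = 2*f*(-5 + f))
(R((3*3 - 1)*(5 - 4))²)³ = ((2*((3*3 - 1)*(5 - 4))*(-5 + (3*3 - 1)*(5 - 4)))²)³ = ((2*((9 - 1)*1)*(-5 + (9 - 1)*1))²)³ = ((2*(8*1)*(-5 + 8*1))²)³ = ((2*8*(-5 + 8))²)³ = ((2*8*3)²)³ = (48²)³ = 2304³ = 12230590464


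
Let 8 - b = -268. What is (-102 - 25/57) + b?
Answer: 9893/57 ≈ 173.56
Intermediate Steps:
b = 276 (b = 8 - 1*(-268) = 8 + 268 = 276)
(-102 - 25/57) + b = (-102 - 25/57) + 276 = -5839/57 + 276 = 9893/57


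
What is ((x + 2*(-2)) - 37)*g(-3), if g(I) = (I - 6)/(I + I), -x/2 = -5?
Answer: -93/2 ≈ -46.500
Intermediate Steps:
x = 10 (x = -2*(-5) = 10)
g(I) = (-6 + I)/(2*I) (g(I) = (-6 + I)/((2*I)) = (-6 + I)*(1/(2*I)) = (-6 + I)/(2*I))
((x + 2*(-2)) - 37)*g(-3) = ((10 + 2*(-2)) - 37)*((½)*(-6 - 3)/(-3)) = ((10 - 4) - 37)*((½)*(-⅓)*(-9)) = (6 - 37)*(3/2) = -31*3/2 = -93/2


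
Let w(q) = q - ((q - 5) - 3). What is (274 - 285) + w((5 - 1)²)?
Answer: -3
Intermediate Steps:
w(q) = 8 (w(q) = q - ((-5 + q) - 3) = q - (-8 + q) = q + (8 - q) = 8)
(274 - 285) + w((5 - 1)²) = (274 - 285) + 8 = -11 + 8 = -3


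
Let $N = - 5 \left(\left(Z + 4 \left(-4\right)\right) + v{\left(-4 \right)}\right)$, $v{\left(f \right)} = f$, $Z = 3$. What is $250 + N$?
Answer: $335$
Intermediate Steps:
$N = 85$ ($N = - 5 \left(\left(3 + 4 \left(-4\right)\right) - 4\right) = - 5 \left(\left(3 - 16\right) - 4\right) = - 5 \left(-13 - 4\right) = \left(-5\right) \left(-17\right) = 85$)
$250 + N = 250 + 85 = 335$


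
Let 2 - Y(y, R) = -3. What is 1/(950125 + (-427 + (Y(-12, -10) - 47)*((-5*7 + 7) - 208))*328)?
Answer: 1/4061205 ≈ 2.4623e-7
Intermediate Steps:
Y(y, R) = 5 (Y(y, R) = 2 - 1*(-3) = 2 + 3 = 5)
1/(950125 + (-427 + (Y(-12, -10) - 47)*((-5*7 + 7) - 208))*328) = 1/(950125 + (-427 + (5 - 47)*((-5*7 + 7) - 208))*328) = 1/(950125 + (-427 - 42*((-35 + 7) - 208))*328) = 1/(950125 + (-427 - 42*(-28 - 208))*328) = 1/(950125 + (-427 - 42*(-236))*328) = 1/(950125 + (-427 + 9912)*328) = 1/(950125 + 9485*328) = 1/(950125 + 3111080) = 1/4061205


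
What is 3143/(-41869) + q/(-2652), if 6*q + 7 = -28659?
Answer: 575102669/333109764 ≈ 1.7265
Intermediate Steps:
q = -14333/3 (q = -7/6 + (⅙)*(-28659) = -7/6 - 9553/2 = -14333/3 ≈ -4777.7)
3143/(-41869) + q/(-2652) = 3143/(-41869) - 14333/3/(-2652) = 3143*(-1/41869) - 14333/3*(-1/2652) = -3143/41869 + 14333/7956 = 575102669/333109764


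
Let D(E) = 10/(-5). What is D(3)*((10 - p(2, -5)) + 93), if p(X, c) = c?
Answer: -216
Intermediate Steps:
D(E) = -2 (D(E) = 10*(-⅕) = -2)
D(3)*((10 - p(2, -5)) + 93) = -2*((10 - 1*(-5)) + 93) = -2*((10 + 5) + 93) = -2*(15 + 93) = -2*108 = -216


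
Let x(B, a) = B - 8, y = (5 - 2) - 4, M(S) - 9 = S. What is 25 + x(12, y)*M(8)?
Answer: 93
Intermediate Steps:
M(S) = 9 + S
y = -1 (y = 3 - 4 = -1)
x(B, a) = -8 + B
25 + x(12, y)*M(8) = 25 + (-8 + 12)*(9 + 8) = 25 + 4*17 = 25 + 68 = 93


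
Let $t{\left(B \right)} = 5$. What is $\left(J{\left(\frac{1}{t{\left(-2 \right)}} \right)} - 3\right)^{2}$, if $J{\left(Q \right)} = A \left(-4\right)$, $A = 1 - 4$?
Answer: $81$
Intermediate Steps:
$A = -3$
$J{\left(Q \right)} = 12$ ($J{\left(Q \right)} = \left(-3\right) \left(-4\right) = 12$)
$\left(J{\left(\frac{1}{t{\left(-2 \right)}} \right)} - 3\right)^{2} = \left(12 - 3\right)^{2} = 9^{2} = 81$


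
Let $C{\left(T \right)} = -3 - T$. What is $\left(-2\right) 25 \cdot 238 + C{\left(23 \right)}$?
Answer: $-11926$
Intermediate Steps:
$\left(-2\right) 25 \cdot 238 + C{\left(23 \right)} = \left(-2\right) 25 \cdot 238 - 26 = \left(-50\right) 238 - 26 = -11900 - 26 = -11926$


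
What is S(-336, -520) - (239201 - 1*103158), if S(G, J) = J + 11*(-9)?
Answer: -136662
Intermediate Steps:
S(G, J) = -99 + J (S(G, J) = J - 99 = -99 + J)
S(-336, -520) - (239201 - 1*103158) = (-99 - 520) - (239201 - 1*103158) = -619 - (239201 - 103158) = -619 - 1*136043 = -619 - 136043 = -136662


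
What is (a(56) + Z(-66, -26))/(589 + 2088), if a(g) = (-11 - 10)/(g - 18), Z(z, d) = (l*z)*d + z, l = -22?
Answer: -1437105/101726 ≈ -14.127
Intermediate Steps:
Z(z, d) = z - 22*d*z (Z(z, d) = (-22*z)*d + z = -22*d*z + z = z - 22*d*z)
a(g) = -21/(-18 + g)
(a(56) + Z(-66, -26))/(589 + 2088) = (-21/(-18 + 56) - 66*(1 - 22*(-26)))/(589 + 2088) = (-21/38 - 66*(1 + 572))/2677 = (-21*1/38 - 66*573)*(1/2677) = (-21/38 - 37818)*(1/2677) = -1437105/38*1/2677 = -1437105/101726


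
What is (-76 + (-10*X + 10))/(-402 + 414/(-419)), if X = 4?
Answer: 22207/84426 ≈ 0.26303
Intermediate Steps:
(-76 + (-10*X + 10))/(-402 + 414/(-419)) = (-76 + (-10*4 + 10))/(-402 + 414/(-419)) = (-76 + (-40 + 10))/(-402 + 414*(-1/419)) = (-76 - 30)/(-402 - 414/419) = -106/(-168852/419) = -106*(-419/168852) = 22207/84426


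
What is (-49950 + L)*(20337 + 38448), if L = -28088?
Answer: -4587463830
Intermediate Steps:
(-49950 + L)*(20337 + 38448) = (-49950 - 28088)*(20337 + 38448) = -78038*58785 = -4587463830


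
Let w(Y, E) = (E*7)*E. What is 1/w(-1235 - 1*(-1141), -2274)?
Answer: 1/36197532 ≈ 2.7626e-8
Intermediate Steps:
w(Y, E) = 7*E² (w(Y, E) = (7*E)*E = 7*E²)
1/w(-1235 - 1*(-1141), -2274) = 1/(7*(-2274)²) = 1/(7*5171076) = 1/36197532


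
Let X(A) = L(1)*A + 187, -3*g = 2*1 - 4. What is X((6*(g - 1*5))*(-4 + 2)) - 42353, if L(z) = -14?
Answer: -42894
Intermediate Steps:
g = ⅔ (g = -(2*1 - 4)/3 = -(2 - 4)/3 = -⅓*(-2) = ⅔ ≈ 0.66667)
X(A) = 187 - 14*A (X(A) = -14*A + 187 = 187 - 14*A)
X((6*(g - 1*5))*(-4 + 2)) - 42353 = (187 - 14*6*(⅔ - 1*5)*(-4 + 2)) - 42353 = (187 - 14*6*(⅔ - 5)*(-2)) - 42353 = (187 - 14*6*(-13/3)*(-2)) - 42353 = (187 - (-364)*(-2)) - 42353 = (187 - 14*52) - 42353 = (187 - 728) - 42353 = -541 - 42353 = -42894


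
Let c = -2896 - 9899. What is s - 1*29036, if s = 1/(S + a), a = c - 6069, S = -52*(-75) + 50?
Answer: -433042905/14914 ≈ -29036.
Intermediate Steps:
c = -12795
S = 3950 (S = 3900 + 50 = 3950)
a = -18864 (a = -12795 - 6069 = -18864)
s = -1/14914 (s = 1/(3950 - 18864) = 1/(-14914) = -1/14914 ≈ -6.7051e-5)
s - 1*29036 = -1/14914 - 1*29036 = -1/14914 - 29036 = -433042905/14914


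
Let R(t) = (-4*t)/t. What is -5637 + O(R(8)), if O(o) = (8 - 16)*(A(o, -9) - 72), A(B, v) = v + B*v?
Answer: -5277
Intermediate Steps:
R(t) = -4
O(o) = 648 + 72*o (O(o) = (8 - 16)*(-9*(1 + o) - 72) = -8*((-9 - 9*o) - 72) = -8*(-81 - 9*o) = 648 + 72*o)
-5637 + O(R(8)) = -5637 + (648 + 72*(-4)) = -5637 + (648 - 288) = -5637 + 360 = -5277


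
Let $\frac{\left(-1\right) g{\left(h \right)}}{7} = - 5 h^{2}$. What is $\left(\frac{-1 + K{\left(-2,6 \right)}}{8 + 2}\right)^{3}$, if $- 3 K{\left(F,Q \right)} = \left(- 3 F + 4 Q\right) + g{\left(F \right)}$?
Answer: $- \frac{5177717}{27000} \approx -191.77$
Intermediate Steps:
$g{\left(h \right)} = 35 h^{2}$ ($g{\left(h \right)} = - 7 \left(- 5 h^{2}\right) = 35 h^{2}$)
$K{\left(F,Q \right)} = F - \frac{35 F^{2}}{3} - \frac{4 Q}{3}$ ($K{\left(F,Q \right)} = - \frac{\left(- 3 F + 4 Q\right) + 35 F^{2}}{3} = - \frac{- 3 F + 4 Q + 35 F^{2}}{3} = F - \frac{35 F^{2}}{3} - \frac{4 Q}{3}$)
$\left(\frac{-1 + K{\left(-2,6 \right)}}{8 + 2}\right)^{3} = \left(\frac{-1 - \left(10 + \frac{140}{3}\right)}{8 + 2}\right)^{3} = \left(\frac{-1 - \frac{170}{3}}{10}\right)^{3} = \left(\left(-1 - \frac{170}{3}\right) \frac{1}{10}\right)^{3} = \left(\left(- \frac{173}{3}\right) \frac{1}{10}\right)^{3} = \left(- \frac{173}{30}\right)^{3} = - \frac{5177717}{27000}$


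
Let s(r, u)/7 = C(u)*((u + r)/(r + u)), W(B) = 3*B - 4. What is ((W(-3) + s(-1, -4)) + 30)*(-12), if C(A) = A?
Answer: 132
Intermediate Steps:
W(B) = -4 + 3*B
s(r, u) = 7*u (s(r, u) = 7*(u*((u + r)/(r + u))) = 7*(u*((r + u)/(r + u))) = 7*(u*1) = 7*u)
((W(-3) + s(-1, -4)) + 30)*(-12) = (((-4 + 3*(-3)) + 7*(-4)) + 30)*(-12) = (((-4 - 9) - 28) + 30)*(-12) = ((-13 - 28) + 30)*(-12) = (-41 + 30)*(-12) = -11*(-12) = 132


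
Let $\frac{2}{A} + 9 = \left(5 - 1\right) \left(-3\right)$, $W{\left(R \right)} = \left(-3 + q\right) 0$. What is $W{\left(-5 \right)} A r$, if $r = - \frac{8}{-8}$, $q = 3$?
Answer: $0$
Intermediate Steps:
$r = 1$ ($r = \left(-8\right) \left(- \frac{1}{8}\right) = 1$)
$W{\left(R \right)} = 0$ ($W{\left(R \right)} = \left(-3 + 3\right) 0 = 0 \cdot 0 = 0$)
$A = - \frac{2}{21}$ ($A = \frac{2}{-9 + \left(5 - 1\right) \left(-3\right)} = \frac{2}{-9 + 4 \left(-3\right)} = \frac{2}{-9 - 12} = \frac{2}{-21} = 2 \left(- \frac{1}{21}\right) = - \frac{2}{21} \approx -0.095238$)
$W{\left(-5 \right)} A r = 0 \left(- \frac{2}{21}\right) 1 = 0 \cdot 1 = 0$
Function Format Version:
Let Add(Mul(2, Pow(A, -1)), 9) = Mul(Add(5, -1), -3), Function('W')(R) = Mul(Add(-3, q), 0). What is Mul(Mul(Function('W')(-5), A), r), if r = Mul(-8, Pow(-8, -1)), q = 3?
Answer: 0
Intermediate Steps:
r = 1 (r = Mul(-8, Rational(-1, 8)) = 1)
Function('W')(R) = 0 (Function('W')(R) = Mul(Add(-3, 3), 0) = Mul(0, 0) = 0)
A = Rational(-2, 21) (A = Mul(2, Pow(Add(-9, Mul(Add(5, -1), -3)), -1)) = Mul(2, Pow(Add(-9, Mul(4, -3)), -1)) = Mul(2, Pow(Add(-9, -12), -1)) = Mul(2, Pow(-21, -1)) = Mul(2, Rational(-1, 21)) = Rational(-2, 21) ≈ -0.095238)
Mul(Mul(Function('W')(-5), A), r) = Mul(Mul(0, Rational(-2, 21)), 1) = Mul(0, 1) = 0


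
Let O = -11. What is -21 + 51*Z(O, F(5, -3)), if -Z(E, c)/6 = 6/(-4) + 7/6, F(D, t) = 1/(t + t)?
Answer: 81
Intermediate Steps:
F(D, t) = 1/(2*t)
Z(E, c) = 2 (Z(E, c) = -6*(6/(-4) + 7/6) = -6*(6*(-1/4) + 7*(1/6)) = -6*(-3/2 + 7/6) = -6*(-1/3) = 2)
-21 + 51*Z(O, F(5, -3)) = -21 + 51*2 = -21 + 102 = 81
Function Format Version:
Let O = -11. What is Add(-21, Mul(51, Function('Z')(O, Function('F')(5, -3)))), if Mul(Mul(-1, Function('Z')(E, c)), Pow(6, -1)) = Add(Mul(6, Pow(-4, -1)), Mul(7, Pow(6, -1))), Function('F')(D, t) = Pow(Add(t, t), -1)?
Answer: 81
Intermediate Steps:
Function('F')(D, t) = Mul(Rational(1, 2), Pow(t, -1)) (Function('F')(D, t) = Pow(Mul(2, t), -1) = Mul(Rational(1, 2), Pow(t, -1)))
Function('Z')(E, c) = 2 (Function('Z')(E, c) = Mul(-6, Add(Mul(6, Pow(-4, -1)), Mul(7, Pow(6, -1)))) = Mul(-6, Add(Mul(6, Rational(-1, 4)), Mul(7, Rational(1, 6)))) = Mul(-6, Add(Rational(-3, 2), Rational(7, 6))) = Mul(-6, Rational(-1, 3)) = 2)
Add(-21, Mul(51, Function('Z')(O, Function('F')(5, -3)))) = Add(-21, Mul(51, 2)) = Add(-21, 102) = 81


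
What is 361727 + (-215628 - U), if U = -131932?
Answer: 278031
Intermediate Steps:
361727 + (-215628 - U) = 361727 + (-215628 - 1*(-131932)) = 361727 + (-215628 + 131932) = 361727 - 83696 = 278031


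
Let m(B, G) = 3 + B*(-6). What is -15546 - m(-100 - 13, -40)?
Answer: -16227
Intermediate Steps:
m(B, G) = 3 - 6*B
-15546 - m(-100 - 13, -40) = -15546 - (3 - 6*(-100 - 13)) = -15546 - (3 - 6*(-113)) = -15546 - (3 + 678) = -15546 - 1*681 = -15546 - 681 = -16227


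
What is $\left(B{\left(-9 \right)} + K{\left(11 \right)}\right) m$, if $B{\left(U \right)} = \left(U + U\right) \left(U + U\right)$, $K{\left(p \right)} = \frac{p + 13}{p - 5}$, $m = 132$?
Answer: $43296$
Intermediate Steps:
$K{\left(p \right)} = \frac{13 + p}{-5 + p}$
$B{\left(U \right)} = 4 U^{2}$ ($B{\left(U \right)} = 2 U 2 U = 4 U^{2}$)
$\left(B{\left(-9 \right)} + K{\left(11 \right)}\right) m = \left(4 \left(-9\right)^{2} + \frac{13 + 11}{-5 + 11}\right) 132 = \left(4 \cdot 81 + \frac{1}{6} \cdot 24\right) 132 = \left(324 + \frac{1}{6} \cdot 24\right) 132 = \left(324 + 4\right) 132 = 328 \cdot 132 = 43296$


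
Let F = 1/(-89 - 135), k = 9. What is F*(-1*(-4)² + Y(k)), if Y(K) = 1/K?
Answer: 143/2016 ≈ 0.070933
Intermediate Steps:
F = -1/224 (F = 1/(-224) = -1/224 ≈ -0.0044643)
F*(-1*(-4)² + Y(k)) = -(-1*(-4)² + 1/9)/224 = -(-1*16 + ⅑)/224 = -(-16 + ⅑)/224 = -1/224*(-143/9) = 143/2016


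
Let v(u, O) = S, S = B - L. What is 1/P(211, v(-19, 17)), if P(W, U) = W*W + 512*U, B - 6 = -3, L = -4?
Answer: 1/48105 ≈ 2.0788e-5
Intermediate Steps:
B = 3 (B = 6 - 3 = 3)
S = 7 (S = 3 - 1*(-4) = 3 + 4 = 7)
v(u, O) = 7
P(W, U) = W² + 512*U
1/P(211, v(-19, 17)) = 1/(211² + 512*7) = 1/(44521 + 3584) = 1/48105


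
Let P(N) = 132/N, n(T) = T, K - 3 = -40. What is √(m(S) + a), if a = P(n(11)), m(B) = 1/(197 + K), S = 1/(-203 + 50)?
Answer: √19210/40 ≈ 3.4650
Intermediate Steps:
K = -37 (K = 3 - 40 = -37)
S = -1/153 (S = 1/(-153) = -1/153 ≈ -0.0065359)
m(B) = 1/160 (m(B) = 1/(197 - 37) = 1/160)
a = 12 (a = 132/11 = 132*(1/11) = 12)
√(m(S) + a) = √(1/160 + 12) = √(1921/160) = √19210/40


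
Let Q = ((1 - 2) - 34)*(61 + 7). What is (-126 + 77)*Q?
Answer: 116620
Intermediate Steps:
Q = -2380 (Q = (-1 - 34)*68 = -35*68 = -2380)
(-126 + 77)*Q = (-126 + 77)*(-2380) = -49*(-2380) = 116620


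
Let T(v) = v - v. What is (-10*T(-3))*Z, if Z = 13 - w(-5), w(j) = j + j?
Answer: 0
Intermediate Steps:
w(j) = 2*j
T(v) = 0
Z = 23 (Z = 13 - 2*(-5) = 13 - 1*(-10) = 13 + 10 = 23)
(-10*T(-3))*Z = -10*0*23 = 0*23 = 0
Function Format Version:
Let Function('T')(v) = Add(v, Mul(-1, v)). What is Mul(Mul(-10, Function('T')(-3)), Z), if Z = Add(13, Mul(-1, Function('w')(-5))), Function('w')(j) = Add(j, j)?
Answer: 0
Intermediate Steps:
Function('w')(j) = Mul(2, j)
Function('T')(v) = 0
Z = 23 (Z = Add(13, Mul(-1, Mul(2, -5))) = Add(13, Mul(-1, -10)) = Add(13, 10) = 23)
Mul(Mul(-10, Function('T')(-3)), Z) = Mul(Mul(-10, 0), 23) = Mul(0, 23) = 0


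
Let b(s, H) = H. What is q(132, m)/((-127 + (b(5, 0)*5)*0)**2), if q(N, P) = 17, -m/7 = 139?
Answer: 17/16129 ≈ 0.0010540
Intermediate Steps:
m = -973 (m = -7*139 = -973)
q(132, m)/((-127 + (b(5, 0)*5)*0)**2) = 17/((-127 + (0*5)*0)**2) = 17/((-127 + 0*0)**2) = 17/((-127 + 0)**2) = 17/((-127)**2) = 17/16129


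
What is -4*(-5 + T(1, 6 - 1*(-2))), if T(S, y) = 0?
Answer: 20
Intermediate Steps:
-4*(-5 + T(1, 6 - 1*(-2))) = -4*(-5 + 0) = -4*(-5) = 20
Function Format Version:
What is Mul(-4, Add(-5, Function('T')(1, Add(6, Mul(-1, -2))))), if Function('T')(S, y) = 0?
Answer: 20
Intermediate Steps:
Mul(-4, Add(-5, Function('T')(1, Add(6, Mul(-1, -2))))) = Mul(-4, Add(-5, 0)) = Mul(-4, -5) = 20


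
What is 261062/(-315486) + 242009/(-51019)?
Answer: -44834786776/8047890117 ≈ -5.5710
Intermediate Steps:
261062/(-315486) + 242009/(-51019) = 261062*(-1/315486) + 242009*(-1/51019) = -130531/157743 - 242009/51019 = -44834786776/8047890117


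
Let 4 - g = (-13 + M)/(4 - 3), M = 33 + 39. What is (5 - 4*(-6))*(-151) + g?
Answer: -4434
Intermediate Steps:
M = 72
g = -55 (g = 4 - (-13 + 72)/(4 - 3) = 4 - 59/1 = 4 - 59 = -55)
(5 - 4*(-6))*(-151) + g = (5 - 4*(-6))*(-151) - 55 = (5 + 24)*(-151) - 55 = 29*(-151) - 55 = -4379 - 55 = -4434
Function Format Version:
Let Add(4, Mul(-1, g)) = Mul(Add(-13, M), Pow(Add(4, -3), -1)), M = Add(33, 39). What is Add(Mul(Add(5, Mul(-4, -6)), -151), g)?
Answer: -4434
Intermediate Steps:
M = 72
g = -55 (g = Add(4, Mul(-1, Mul(Add(-13, 72), Pow(Add(4, -3), -1)))) = Add(4, Mul(-1, Mul(59, Pow(1, -1)))) = Add(4, Mul(-1, Mul(59, 1))) = Add(4, Mul(-1, 59)) = Add(4, -59) = -55)
Add(Mul(Add(5, Mul(-4, -6)), -151), g) = Add(Mul(Add(5, Mul(-4, -6)), -151), -55) = Add(Mul(Add(5, 24), -151), -55) = Add(Mul(29, -151), -55) = Add(-4379, -55) = -4434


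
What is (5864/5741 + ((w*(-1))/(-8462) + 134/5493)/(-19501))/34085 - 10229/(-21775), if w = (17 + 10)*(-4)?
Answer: 181447600704153990443179/386232229631519707935525 ≈ 0.46979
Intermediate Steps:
w = -108 (w = 27*(-4) = -108)
(5864/5741 + ((w*(-1))/(-8462) + 134/5493)/(-19501))/34085 - 10229/(-21775) = (5864/5741 + (-108*(-1)/(-8462) + 134/5493)/(-19501))/34085 - 10229/(-21775) = (5864*(1/5741) + (108*(-1/8462) + 134*(1/5493))*(-1/19501))*(1/34085) - 10229*(-1/21775) = (5864/5741 + (-54/4231 + 134/5493)*(-1/19501))*(1/34085) + 10229/21775 = (5864/5741 + (270332/23240883)*(-1/19501))*(1/34085) + 10229/21775 = (5864/5741 - 270332/453220459383)*(1/34085) + 10229/21775 = (2657683221845900/2601938657317803)*(1/34085) + 10229/21775 = 531536644369180/17737415826935463051 + 10229/21775 = 181447600704153990443179/386232229631519707935525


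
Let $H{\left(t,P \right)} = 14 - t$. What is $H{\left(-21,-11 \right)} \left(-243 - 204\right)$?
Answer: $-15645$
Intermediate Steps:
$H{\left(-21,-11 \right)} \left(-243 - 204\right) = \left(14 - -21\right) \left(-243 - 204\right) = \left(14 + 21\right) \left(-447\right) = 35 \left(-447\right) = -15645$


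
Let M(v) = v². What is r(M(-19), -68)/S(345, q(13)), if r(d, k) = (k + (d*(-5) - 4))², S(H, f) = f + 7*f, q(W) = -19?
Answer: -3523129/152 ≈ -23178.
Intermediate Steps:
S(H, f) = 8*f
r(d, k) = (-4 + k - 5*d)² (r(d, k) = (k + (-5*d - 4))² = (k + (-4 - 5*d))² = (-4 + k - 5*d)²)
r(M(-19), -68)/S(345, q(13)) = (4 - 1*(-68) + 5*(-19)²)²/((8*(-19))) = (4 + 68 + 5*361)²/(-152) = (4 + 68 + 1805)²*(-1/152) = 1877²*(-1/152) = 3523129*(-1/152) = -3523129/152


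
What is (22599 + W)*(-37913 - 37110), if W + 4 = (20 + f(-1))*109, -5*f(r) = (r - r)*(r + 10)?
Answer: -1858694825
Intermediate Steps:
f(r) = 0 (f(r) = -(r - r)*(r + 10)/5 = -0*(10 + r) = -⅕*0 = 0)
W = 2176 (W = -4 + (20 + 0)*109 = -4 + 20*109 = -4 + 2180 = 2176)
(22599 + W)*(-37913 - 37110) = (22599 + 2176)*(-37913 - 37110) = 24775*(-75023) = -1858694825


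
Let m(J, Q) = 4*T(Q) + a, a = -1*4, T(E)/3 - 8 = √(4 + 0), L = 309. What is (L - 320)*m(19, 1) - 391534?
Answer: -392810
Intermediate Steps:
T(E) = 30 (T(E) = 24 + 3*√(4 + 0) = 24 + 3*√4 = 24 + 3*2 = 24 + 6 = 30)
a = -4
m(J, Q) = 116 (m(J, Q) = 4*30 - 4 = 120 - 4 = 116)
(L - 320)*m(19, 1) - 391534 = (309 - 320)*116 - 391534 = -11*116 - 391534 = -1276 - 391534 = -392810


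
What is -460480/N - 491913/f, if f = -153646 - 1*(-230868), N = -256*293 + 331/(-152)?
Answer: -203572832291/880450262434 ≈ -0.23121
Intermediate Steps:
N = -11401547/152 (N = -75008 + 331*(-1/152) = -75008 - 331/152 = -11401547/152 ≈ -75010.)
f = 77222 (f = -153646 + 230868 = 77222)
-460480/N - 491913/f = -460480/(-11401547/152) - 491913/77222 = -460480*(-152/11401547) - 491913*1/77222 = 69992960/11401547 - 491913/77222 = -203572832291/880450262434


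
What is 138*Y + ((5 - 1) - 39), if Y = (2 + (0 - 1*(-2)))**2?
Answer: 2173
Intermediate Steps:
Y = 16 (Y = (2 + (0 + 2))**2 = (2 + 2)**2 = 4**2 = 16)
138*Y + ((5 - 1) - 39) = 138*16 + ((5 - 1) - 39) = 2208 + (4 - 39) = 2208 - 35 = 2173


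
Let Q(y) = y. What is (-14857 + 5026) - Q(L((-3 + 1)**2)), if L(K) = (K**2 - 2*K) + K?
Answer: -9843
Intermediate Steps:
L(K) = K**2 - K
(-14857 + 5026) - Q(L((-3 + 1)**2)) = (-14857 + 5026) - (-3 + 1)**2*(-1 + (-3 + 1)**2) = -9831 - (-2)**2*(-1 + (-2)**2) = -9831 - 4*(-1 + 4) = -9831 - 4*3 = -9831 - 1*12 = -9831 - 12 = -9843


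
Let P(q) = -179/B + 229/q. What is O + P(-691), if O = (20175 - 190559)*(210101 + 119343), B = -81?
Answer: -3141763416062476/55971 ≈ -5.6132e+10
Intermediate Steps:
P(q) = 179/81 + 229/q (P(q) = -179/(-81) + 229/q = -179*(-1/81) + 229/q = 179/81 + 229/q)
O = -56131986496 (O = -170384*329444 = -56131986496)
O + P(-691) = -56131986496 + (179/81 + 229/(-691)) = -56131986496 + (179/81 + 229*(-1/691)) = -56131986496 + (179/81 - 229/691) = -56131986496 + 105140/55971 = -3141763416062476/55971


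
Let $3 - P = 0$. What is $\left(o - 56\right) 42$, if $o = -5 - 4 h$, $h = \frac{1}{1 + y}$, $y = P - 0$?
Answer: $-2604$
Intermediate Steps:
$P = 3$ ($P = 3 - 0 = 3 + 0 = 3$)
$y = 3$ ($y = 3 - 0 = 3 + 0 = 3$)
$h = \frac{1}{4}$ ($h = \frac{1}{1 + 3} = \frac{1}{4} \approx 0.25$)
$o = -6$ ($o = -5 - 1 = -6$)
$\left(o - 56\right) 42 = \left(-6 - 56\right) 42 = \left(-62\right) 42 = -2604$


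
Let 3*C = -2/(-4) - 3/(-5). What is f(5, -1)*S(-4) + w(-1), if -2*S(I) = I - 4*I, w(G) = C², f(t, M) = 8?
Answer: -43079/900 ≈ -47.866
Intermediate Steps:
C = 11/30 (C = (-2/(-4) - 3/(-5))/3 = (-2*(-¼) - 3*(-⅕))/3 = (½ + ⅗)/3 = (⅓)*(11/10) = 11/30 ≈ 0.36667)
w(G) = 121/900 (w(G) = (11/30)² = 121/900)
S(I) = 3*I/2 (S(I) = -(I - 4*I)/2 = -(-3)*I/2 = 3*I/2)
f(5, -1)*S(-4) + w(-1) = 8*((3/2)*(-4)) + 121/900 = 8*(-6) + 121/900 = -48 + 121/900 = -43079/900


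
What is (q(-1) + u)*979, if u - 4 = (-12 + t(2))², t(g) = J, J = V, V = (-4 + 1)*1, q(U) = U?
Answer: 223212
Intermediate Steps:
V = -3 (V = -3*1 = -3)
J = -3
t(g) = -3
u = 229 (u = 4 + (-12 - 3)² = 4 + (-15)² = 4 + 225 = 229)
(q(-1) + u)*979 = (-1 + 229)*979 = 228*979 = 223212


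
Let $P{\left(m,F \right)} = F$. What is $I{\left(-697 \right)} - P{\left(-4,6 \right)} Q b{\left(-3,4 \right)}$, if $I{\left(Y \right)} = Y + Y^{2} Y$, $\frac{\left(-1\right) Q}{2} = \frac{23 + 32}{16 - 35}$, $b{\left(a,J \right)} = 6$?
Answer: $- \frac{6433585790}{19} \approx -3.3861 \cdot 10^{8}$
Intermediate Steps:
$Q = \frac{110}{19}$ ($Q = - 2 \frac{23 + 32}{16 - 35} = - 2 \frac{55}{-19} = - 2 \cdot 55 \left(- \frac{1}{19}\right) = \left(-2\right) \left(- \frac{55}{19}\right) = \frac{110}{19} \approx 5.7895$)
$I{\left(Y \right)} = Y + Y^{3}$
$I{\left(-697 \right)} - P{\left(-4,6 \right)} Q b{\left(-3,4 \right)} = \left(-697 + \left(-697\right)^{3}\right) - 6 \cdot \frac{110}{19} \cdot 6 = \left(-697 - 338608873\right) - \frac{660}{19} \cdot 6 = -338609570 - \frac{3960}{19} = - \frac{6433585790}{19}$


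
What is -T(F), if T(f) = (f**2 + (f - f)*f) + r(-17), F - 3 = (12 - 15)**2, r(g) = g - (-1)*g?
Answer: -110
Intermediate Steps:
r(g) = 2*g (r(g) = g + g = 2*g)
F = 12 (F = 3 + (12 - 15)**2 = 3 + (-3)**2 = 3 + 9 = 12)
T(f) = -34 + f**2 (T(f) = (f**2 + (f - f)*f) + 2*(-17) = (f**2 + 0*f) - 34 = (f**2 + 0) - 34 = f**2 - 34 = -34 + f**2)
-T(F) = -(-34 + 12**2) = -(-34 + 144) = -1*110 = -110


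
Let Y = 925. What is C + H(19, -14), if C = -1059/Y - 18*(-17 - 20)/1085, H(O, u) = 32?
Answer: 6316607/200725 ≈ 31.469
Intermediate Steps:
C = -106593/200725 (C = -1059/925 - 18*(-17 - 20)/1085 = -1059*1/925 - 18*(-37)*(1/1085) = -1059/925 + 666*(1/1085) = -1059/925 + 666/1085 = -106593/200725 ≈ -0.53104)
C + H(19, -14) = -106593/200725 + 32 = 6316607/200725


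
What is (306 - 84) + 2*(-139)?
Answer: -56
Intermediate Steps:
(306 - 84) + 2*(-139) = 222 - 278 = -56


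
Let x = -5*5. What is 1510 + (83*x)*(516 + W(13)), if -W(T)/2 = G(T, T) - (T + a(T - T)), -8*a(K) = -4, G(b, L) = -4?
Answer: -1141815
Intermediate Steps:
x = -25
a(K) = 1/2 (a(K) = -1/8*(-4) = 1/2)
W(T) = 9 + 2*T (W(T) = -2*(-4 - (T + 1/2)) = -2*(-4 - (1/2 + T)) = -2*(-4 + (-1/2 - T)) = -2*(-9/2 - T) = 9 + 2*T)
1510 + (83*x)*(516 + W(13)) = 1510 + (83*(-25))*(516 + (9 + 2*13)) = 1510 - 2075*(516 + (9 + 26)) = 1510 - 2075*(516 + 35) = 1510 - 2075*551 = 1510 - 1143325 = -1141815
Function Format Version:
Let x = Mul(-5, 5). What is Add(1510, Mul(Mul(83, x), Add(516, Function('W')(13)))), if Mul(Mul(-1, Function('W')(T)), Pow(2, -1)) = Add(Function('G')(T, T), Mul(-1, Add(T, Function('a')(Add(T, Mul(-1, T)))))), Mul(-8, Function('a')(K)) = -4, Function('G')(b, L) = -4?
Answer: -1141815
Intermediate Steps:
x = -25
Function('a')(K) = Rational(1, 2) (Function('a')(K) = Mul(Rational(-1, 8), -4) = Rational(1, 2))
Function('W')(T) = Add(9, Mul(2, T)) (Function('W')(T) = Mul(-2, Add(-4, Mul(-1, Add(T, Rational(1, 2))))) = Mul(-2, Add(-4, Mul(-1, Add(Rational(1, 2), T)))) = Mul(-2, Add(-4, Add(Rational(-1, 2), Mul(-1, T)))) = Mul(-2, Add(Rational(-9, 2), Mul(-1, T))) = Add(9, Mul(2, T)))
Add(1510, Mul(Mul(83, x), Add(516, Function('W')(13)))) = Add(1510, Mul(Mul(83, -25), Add(516, Add(9, Mul(2, 13))))) = Add(1510, Mul(-2075, Add(516, Add(9, 26)))) = Add(1510, Mul(-2075, Add(516, 35))) = Add(1510, Mul(-2075, 551)) = Add(1510, -1143325) = -1141815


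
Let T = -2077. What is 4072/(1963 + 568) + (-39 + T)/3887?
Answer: 455316/427739 ≈ 1.0645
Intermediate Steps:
4072/(1963 + 568) + (-39 + T)/3887 = 4072/(1963 + 568) + (-39 - 2077)/3887 = 4072/2531 - 2116*1/3887 = 4072*(1/2531) - 92/169 = 4072/2531 - 92/169 = 455316/427739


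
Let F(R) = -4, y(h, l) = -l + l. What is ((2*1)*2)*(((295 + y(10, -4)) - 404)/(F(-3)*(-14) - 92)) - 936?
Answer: -8315/9 ≈ -923.89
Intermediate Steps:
y(h, l) = 0
((2*1)*2)*(((295 + y(10, -4)) - 404)/(F(-3)*(-14) - 92)) - 936 = ((2*1)*2)*(((295 + 0) - 404)/(-4*(-14) - 92)) - 936 = (2*2)*((295 - 404)/(56 - 92)) - 936 = 4*(-109/(-36)) - 936 = 4*(-109*(-1/36)) - 936 = 4*(109/36) - 936 = 109/9 - 936 = -8315/9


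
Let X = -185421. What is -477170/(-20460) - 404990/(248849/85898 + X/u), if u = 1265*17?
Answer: 52798014602588449/746140593462 ≈ 70762.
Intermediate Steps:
u = 21505
-477170/(-20460) - 404990/(248849/85898 + X/u) = -477170/(-20460) - 404990/(248849/85898 - 185421/21505) = -477170*(-1/20460) - 404990/(248849*(1/85898) - 185421*1/21505) = 47717/2046 - 404990/(8581/2962 - 185421/21505) = 47717/2046 - 404990/(-364682597/63697810) = 47717/2046 - 404990*(-63697810/364682597) = 47717/2046 + 25796976071900/364682597 = 52798014602588449/746140593462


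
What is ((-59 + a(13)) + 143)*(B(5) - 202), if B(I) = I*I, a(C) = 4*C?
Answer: -24072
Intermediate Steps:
B(I) = I**2
((-59 + a(13)) + 143)*(B(5) - 202) = ((-59 + 4*13) + 143)*(5**2 - 202) = ((-59 + 52) + 143)*(25 - 202) = (-7 + 143)*(-177) = 136*(-177) = -24072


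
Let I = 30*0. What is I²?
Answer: 0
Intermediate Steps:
I = 0
I² = 0² = 0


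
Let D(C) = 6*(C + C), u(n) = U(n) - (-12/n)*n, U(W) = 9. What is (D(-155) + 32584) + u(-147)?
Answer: 30745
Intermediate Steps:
u(n) = 21 (u(n) = 9 - (-12/n)*n = 9 - 1*(-12) = 9 + 12 = 21)
D(C) = 12*C (D(C) = 6*(2*C) = 12*C)
(D(-155) + 32584) + u(-147) = (12*(-155) + 32584) + 21 = (-1860 + 32584) + 21 = 30724 + 21 = 30745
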